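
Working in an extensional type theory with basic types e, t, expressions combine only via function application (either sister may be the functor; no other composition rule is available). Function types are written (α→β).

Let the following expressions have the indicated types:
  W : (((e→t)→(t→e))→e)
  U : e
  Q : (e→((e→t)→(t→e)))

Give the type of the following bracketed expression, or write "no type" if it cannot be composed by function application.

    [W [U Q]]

e

[U Q] — Q of type (e→((e→t)→(t→e))) combines with U of type e: type ((e→t)→(t→e)).
[W [U Q]] — W of type (((e→t)→(t→e))→e) combines with [U Q] of type ((e→t)→(t→e)): type e.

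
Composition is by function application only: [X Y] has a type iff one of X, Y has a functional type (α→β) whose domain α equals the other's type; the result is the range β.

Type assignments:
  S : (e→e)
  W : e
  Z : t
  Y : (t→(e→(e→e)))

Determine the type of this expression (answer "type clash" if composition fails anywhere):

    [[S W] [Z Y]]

(e→e)

[S W] — S of type (e→e) combines with W of type e: type e.
[Z Y] — Y of type (t→(e→(e→e))) combines with Z of type t: type (e→(e→e)).
[[S W] [Z Y]] — [Z Y] of type (e→(e→e)) combines with [S W] of type e: type (e→e).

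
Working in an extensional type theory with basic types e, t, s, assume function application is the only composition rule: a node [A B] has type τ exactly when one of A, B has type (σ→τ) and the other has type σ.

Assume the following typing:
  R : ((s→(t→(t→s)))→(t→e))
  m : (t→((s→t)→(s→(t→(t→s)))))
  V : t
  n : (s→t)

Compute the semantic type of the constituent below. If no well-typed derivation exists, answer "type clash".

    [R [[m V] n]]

[m V] — m of type (t→((s→t)→(s→(t→(t→s))))) combines with V of type t: type ((s→t)→(s→(t→(t→s)))).
[[m V] n] — [m V] of type ((s→t)→(s→(t→(t→s)))) combines with n of type (s→t): type (s→(t→(t→s))).
[R [[m V] n]] — R of type ((s→(t→(t→s)))→(t→e)) combines with [[m V] n] of type (s→(t→(t→s))): type (t→e).

(t→e)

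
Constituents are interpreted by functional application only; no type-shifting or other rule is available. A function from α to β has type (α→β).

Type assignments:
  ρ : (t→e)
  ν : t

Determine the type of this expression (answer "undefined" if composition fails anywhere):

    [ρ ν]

[ρ ν]: ρ is (t→e), ν is t; result e.

e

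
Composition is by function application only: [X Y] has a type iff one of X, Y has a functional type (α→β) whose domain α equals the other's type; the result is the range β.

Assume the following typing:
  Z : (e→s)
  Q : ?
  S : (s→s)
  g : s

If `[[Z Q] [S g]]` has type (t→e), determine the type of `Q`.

((e→s)→(s→(t→e)))

[[Z Q] [S g]] must have type (t→e). The sister [S g] has type s; that is not a function onto (t→e), so [Z Q] must be the functor, of type (s→(t→e)).
[Z Q] must have type (s→(t→e)). The sister Z has type (e→s); that is not a function onto (s→(t→e)), so Q must be the functor, of type ((e→s)→(s→(t→e))).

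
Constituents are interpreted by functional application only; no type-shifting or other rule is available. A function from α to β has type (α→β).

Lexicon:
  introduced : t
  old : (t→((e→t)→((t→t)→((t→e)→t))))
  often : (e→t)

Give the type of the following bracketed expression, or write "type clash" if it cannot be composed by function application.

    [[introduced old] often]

((t→t)→((t→e)→t))

[introduced old]: old is (t→((e→t)→((t→t)→((t→e)→t)))), introduced is t; result ((e→t)→((t→t)→((t→e)→t))).
[[introduced old] often]: [introduced old] is ((e→t)→((t→t)→((t→e)→t))), often is (e→t); result ((t→t)→((t→e)→t)).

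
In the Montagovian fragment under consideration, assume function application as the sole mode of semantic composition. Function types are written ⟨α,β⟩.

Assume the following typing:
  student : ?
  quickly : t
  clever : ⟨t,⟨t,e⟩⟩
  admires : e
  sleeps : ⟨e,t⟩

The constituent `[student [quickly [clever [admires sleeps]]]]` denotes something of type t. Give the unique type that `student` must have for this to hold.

⟨e,t⟩

[student [quickly [clever [admires sleeps]]]] must have type t. The sister [quickly [clever [admires sleeps]]] has type e; that is not a function onto t, so student must be the functor, of type ⟨e,t⟩.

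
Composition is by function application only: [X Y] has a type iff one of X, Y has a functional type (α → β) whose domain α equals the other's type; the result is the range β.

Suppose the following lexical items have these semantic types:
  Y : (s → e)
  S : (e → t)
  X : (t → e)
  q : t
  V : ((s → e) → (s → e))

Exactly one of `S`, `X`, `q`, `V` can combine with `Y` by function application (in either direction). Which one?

V

S : (e → t) — no; Y wants s, and S wants e.
X : (t → e) — no; Y wants s, and X wants t.
q : t — no; Y wants s, and q wants nothing (atomic).
V — combines: V : ((s → e) → (s → e)) takes Y : (s → e) as argument, giving (s → e).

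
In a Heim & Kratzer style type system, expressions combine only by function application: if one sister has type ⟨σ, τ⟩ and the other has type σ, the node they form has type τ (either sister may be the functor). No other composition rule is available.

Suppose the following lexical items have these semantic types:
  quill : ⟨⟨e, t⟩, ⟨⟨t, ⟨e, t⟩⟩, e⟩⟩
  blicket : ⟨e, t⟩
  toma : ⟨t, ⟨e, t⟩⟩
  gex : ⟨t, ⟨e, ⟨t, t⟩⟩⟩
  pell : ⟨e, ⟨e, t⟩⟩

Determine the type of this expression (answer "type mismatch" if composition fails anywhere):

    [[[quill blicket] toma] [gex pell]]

At [quill blicket], quill : ⟨⟨e, t⟩, ⟨⟨t, ⟨e, t⟩⟩, e⟩⟩ takes blicket : ⟨e, t⟩, giving ⟨⟨t, ⟨e, t⟩⟩, e⟩.
At [[quill blicket] toma], [quill blicket] : ⟨⟨t, ⟨e, t⟩⟩, e⟩ takes toma : ⟨t, ⟨e, t⟩⟩, giving e.
[gex pell]: ⟨t, ⟨e, ⟨t, t⟩⟩⟩ and ⟨e, ⟨e, t⟩⟩ cannot combine by function application — type clash.

type mismatch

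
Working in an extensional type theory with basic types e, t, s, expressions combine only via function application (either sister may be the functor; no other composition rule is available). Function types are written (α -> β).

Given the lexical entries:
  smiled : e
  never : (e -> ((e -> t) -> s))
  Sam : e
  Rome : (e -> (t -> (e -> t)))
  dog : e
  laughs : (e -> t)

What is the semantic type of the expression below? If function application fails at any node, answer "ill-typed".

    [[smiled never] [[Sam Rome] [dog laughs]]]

[smiled never]: (e -> ((e -> t) -> s)) applied to e yields ((e -> t) -> s).
[Sam Rome]: (e -> (t -> (e -> t))) applied to e yields (t -> (e -> t)).
[dog laughs]: (e -> t) applied to e yields t.
[[Sam Rome] [dog laughs]]: (t -> (e -> t)) applied to t yields (e -> t).
[[smiled never] [[Sam Rome] [dog laughs]]]: ((e -> t) -> s) applied to (e -> t) yields s.

s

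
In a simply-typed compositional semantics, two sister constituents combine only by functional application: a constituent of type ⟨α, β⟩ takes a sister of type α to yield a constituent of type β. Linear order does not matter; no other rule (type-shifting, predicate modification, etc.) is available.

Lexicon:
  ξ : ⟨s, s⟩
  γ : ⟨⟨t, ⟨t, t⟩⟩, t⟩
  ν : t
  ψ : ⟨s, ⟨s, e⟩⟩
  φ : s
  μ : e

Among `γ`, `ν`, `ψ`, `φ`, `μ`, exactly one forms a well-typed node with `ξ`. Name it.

γ : ⟨⟨t, ⟨t, t⟩⟩, t⟩ — no; ξ wants s, and γ wants ⟨t, ⟨t, t⟩⟩.
ν : t — no; ξ wants s, and ν wants nothing (atomic).
ψ : ⟨s, ⟨s, e⟩⟩ — no; ξ wants s, and ψ wants s.
φ — combines: ξ : ⟨s, s⟩ takes φ : s as argument, giving s.
μ : e — no; ξ wants s, and μ wants nothing (atomic).

φ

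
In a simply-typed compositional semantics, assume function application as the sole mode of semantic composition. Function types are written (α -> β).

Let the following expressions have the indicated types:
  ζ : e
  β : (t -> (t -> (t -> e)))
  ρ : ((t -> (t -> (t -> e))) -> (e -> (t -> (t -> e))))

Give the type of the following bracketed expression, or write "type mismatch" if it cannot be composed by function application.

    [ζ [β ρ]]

(t -> (t -> e))

[β ρ] — ρ of type ((t -> (t -> (t -> e))) -> (e -> (t -> (t -> e)))) combines with β of type (t -> (t -> (t -> e))): type (e -> (t -> (t -> e))).
[ζ [β ρ]] — [β ρ] of type (e -> (t -> (t -> e))) combines with ζ of type e: type (t -> (t -> e)).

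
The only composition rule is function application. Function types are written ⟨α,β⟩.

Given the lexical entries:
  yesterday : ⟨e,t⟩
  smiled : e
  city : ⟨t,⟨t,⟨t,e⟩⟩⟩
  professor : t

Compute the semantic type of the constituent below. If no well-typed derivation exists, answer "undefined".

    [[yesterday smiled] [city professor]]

[yesterday smiled]: ⟨e,t⟩ applied to e yields t.
[city professor]: ⟨t,⟨t,⟨t,e⟩⟩⟩ applied to t yields ⟨t,⟨t,e⟩⟩.
[[yesterday smiled] [city professor]]: ⟨t,⟨t,e⟩⟩ applied to t yields ⟨t,e⟩.

⟨t,e⟩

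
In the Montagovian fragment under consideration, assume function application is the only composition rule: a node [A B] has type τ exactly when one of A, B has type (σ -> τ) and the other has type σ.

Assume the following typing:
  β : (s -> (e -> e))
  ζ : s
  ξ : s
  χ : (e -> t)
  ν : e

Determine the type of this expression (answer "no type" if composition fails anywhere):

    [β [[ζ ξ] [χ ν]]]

[ζ ξ]: s and s cannot combine by function application — type clash.

no type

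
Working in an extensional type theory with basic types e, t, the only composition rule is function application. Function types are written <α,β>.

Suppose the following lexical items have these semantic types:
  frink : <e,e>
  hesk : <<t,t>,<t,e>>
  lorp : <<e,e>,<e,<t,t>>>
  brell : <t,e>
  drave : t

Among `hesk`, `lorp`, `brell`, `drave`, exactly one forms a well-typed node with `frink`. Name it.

lorp

hesk : <<t,t>,<t,e>> — does not combine with frink.
lorp — combines: lorp : <<e,e>,<e,<t,t>>> takes frink : <e,e> as argument, giving <e,<t,t>>.
brell : <t,e> — does not combine with frink.
drave : t — does not combine with frink.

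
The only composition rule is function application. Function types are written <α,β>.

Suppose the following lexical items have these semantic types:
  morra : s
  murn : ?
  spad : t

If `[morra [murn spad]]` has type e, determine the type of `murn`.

For [morra [murn spad]] to have type e with morra of type s, [murn spad] must be the function: [murn spad] : <s,e>.
For [murn spad] to have type <s,e> with spad of type t, murn must be the function: murn : <t,<s,e>>.

<t,<s,e>>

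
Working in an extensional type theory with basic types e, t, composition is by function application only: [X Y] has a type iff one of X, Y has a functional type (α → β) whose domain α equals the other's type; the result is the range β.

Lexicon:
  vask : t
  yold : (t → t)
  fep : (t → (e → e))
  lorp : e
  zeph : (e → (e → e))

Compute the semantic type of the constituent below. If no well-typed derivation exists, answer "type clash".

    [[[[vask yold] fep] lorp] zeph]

[vask yold] — yold of type (t → t) combines with vask of type t: type t.
[[vask yold] fep] — fep of type (t → (e → e)) combines with [vask yold] of type t: type (e → e).
[[[vask yold] fep] lorp] — [[vask yold] fep] of type (e → e) combines with lorp of type e: type e.
[[[[vask yold] fep] lorp] zeph] — zeph of type (e → (e → e)) combines with [[[vask yold] fep] lorp] of type e: type (e → e).

(e → e)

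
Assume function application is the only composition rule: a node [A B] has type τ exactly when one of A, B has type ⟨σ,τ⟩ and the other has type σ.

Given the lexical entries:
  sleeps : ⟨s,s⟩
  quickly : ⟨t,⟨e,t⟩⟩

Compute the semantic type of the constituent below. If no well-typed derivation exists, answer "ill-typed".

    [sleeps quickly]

ill-typed

[sleeps quickly]: ⟨s,s⟩ with ⟨t,⟨e,t⟩⟩ — neither is a function whose domain matches the other; composition fails here.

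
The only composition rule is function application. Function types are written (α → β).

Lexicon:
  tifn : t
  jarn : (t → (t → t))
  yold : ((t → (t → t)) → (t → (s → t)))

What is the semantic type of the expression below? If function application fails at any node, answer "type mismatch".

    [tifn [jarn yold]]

(s → t)

[jarn yold] — yold of type ((t → (t → t)) → (t → (s → t))) combines with jarn of type (t → (t → t)): type (t → (s → t)).
[tifn [jarn yold]] — [jarn yold] of type (t → (s → t)) combines with tifn of type t: type (s → t).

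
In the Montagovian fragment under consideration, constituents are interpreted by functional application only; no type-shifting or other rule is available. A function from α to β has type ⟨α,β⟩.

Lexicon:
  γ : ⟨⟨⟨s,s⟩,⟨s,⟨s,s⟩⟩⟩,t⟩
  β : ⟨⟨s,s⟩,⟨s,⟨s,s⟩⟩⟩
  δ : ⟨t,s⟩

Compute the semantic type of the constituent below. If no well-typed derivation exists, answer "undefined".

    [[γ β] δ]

[γ β] — γ of type ⟨⟨⟨s,s⟩,⟨s,⟨s,s⟩⟩⟩,t⟩ combines with β of type ⟨⟨s,s⟩,⟨s,⟨s,s⟩⟩⟩: type t.
[[γ β] δ] — δ of type ⟨t,s⟩ combines with [γ β] of type t: type s.

s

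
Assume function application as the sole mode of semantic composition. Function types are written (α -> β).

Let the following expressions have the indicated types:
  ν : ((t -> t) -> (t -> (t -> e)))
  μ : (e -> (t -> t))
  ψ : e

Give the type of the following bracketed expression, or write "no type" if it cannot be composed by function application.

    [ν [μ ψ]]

[μ ψ] — μ of type (e -> (t -> t)) combines with ψ of type e: type (t -> t).
[ν [μ ψ]] — ν of type ((t -> t) -> (t -> (t -> e))) combines with [μ ψ] of type (t -> t): type (t -> (t -> e)).

(t -> (t -> e))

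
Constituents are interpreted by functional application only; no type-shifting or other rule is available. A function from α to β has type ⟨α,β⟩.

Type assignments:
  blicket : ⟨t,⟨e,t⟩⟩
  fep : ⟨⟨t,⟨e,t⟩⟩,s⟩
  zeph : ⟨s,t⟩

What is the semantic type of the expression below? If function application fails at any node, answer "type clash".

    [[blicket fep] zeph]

t

[blicket fep]: ⟨⟨t,⟨e,t⟩⟩,s⟩ applied to ⟨t,⟨e,t⟩⟩ yields s.
[[blicket fep] zeph]: ⟨s,t⟩ applied to s yields t.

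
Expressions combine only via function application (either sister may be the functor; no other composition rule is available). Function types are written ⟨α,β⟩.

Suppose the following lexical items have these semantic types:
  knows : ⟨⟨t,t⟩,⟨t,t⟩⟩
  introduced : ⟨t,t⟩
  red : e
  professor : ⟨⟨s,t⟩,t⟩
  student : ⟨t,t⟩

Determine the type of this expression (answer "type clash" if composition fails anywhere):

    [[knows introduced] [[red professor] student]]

[knows introduced]: knows is ⟨⟨t,t⟩,⟨t,t⟩⟩, introduced is ⟨t,t⟩; result ⟨t,t⟩.
[red professor]: e with ⟨⟨s,t⟩,t⟩ — neither is a function whose domain matches the other; composition fails here.

type clash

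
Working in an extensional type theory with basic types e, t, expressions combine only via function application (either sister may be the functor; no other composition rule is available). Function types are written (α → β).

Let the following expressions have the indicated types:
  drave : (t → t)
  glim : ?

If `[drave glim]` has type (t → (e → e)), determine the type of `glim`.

[drave glim] must have type (t → (e → e)). The sister drave has type (t → t); that is not a function onto (t → (e → e)), so glim must be the functor, of type ((t → t) → (t → (e → e))).

((t → t) → (t → (e → e)))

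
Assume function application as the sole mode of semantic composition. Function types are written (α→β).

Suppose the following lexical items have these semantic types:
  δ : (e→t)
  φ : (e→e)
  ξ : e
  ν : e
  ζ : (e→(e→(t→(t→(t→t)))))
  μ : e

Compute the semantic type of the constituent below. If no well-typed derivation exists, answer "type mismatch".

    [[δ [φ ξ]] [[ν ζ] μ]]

(t→(t→t))

[φ ξ] — φ of type (e→e) combines with ξ of type e: type e.
[δ [φ ξ]] — δ of type (e→t) combines with [φ ξ] of type e: type t.
[ν ζ] — ζ of type (e→(e→(t→(t→(t→t))))) combines with ν of type e: type (e→(t→(t→(t→t)))).
[[ν ζ] μ] — [ν ζ] of type (e→(t→(t→(t→t)))) combines with μ of type e: type (t→(t→(t→t))).
[[δ [φ ξ]] [[ν ζ] μ]] — [[ν ζ] μ] of type (t→(t→(t→t))) combines with [δ [φ ξ]] of type t: type (t→(t→t)).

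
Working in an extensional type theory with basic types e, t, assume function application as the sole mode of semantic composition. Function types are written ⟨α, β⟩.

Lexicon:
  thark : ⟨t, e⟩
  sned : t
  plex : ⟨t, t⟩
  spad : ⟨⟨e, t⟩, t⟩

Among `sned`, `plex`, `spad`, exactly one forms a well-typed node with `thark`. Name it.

sned

sned — combines: thark : ⟨t, e⟩ takes sned : t as argument, giving e.
plex : ⟨t, t⟩ — does not combine with thark.
spad : ⟨⟨e, t⟩, t⟩ — does not combine with thark.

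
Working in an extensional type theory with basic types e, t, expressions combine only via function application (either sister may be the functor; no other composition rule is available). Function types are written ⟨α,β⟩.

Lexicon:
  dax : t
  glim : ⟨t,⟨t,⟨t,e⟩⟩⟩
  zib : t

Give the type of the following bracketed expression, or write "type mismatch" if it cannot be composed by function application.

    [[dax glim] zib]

[dax glim] — glim of type ⟨t,⟨t,⟨t,e⟩⟩⟩ combines with dax of type t: type ⟨t,⟨t,e⟩⟩.
[[dax glim] zib] — [dax glim] of type ⟨t,⟨t,e⟩⟩ combines with zib of type t: type ⟨t,e⟩.

⟨t,e⟩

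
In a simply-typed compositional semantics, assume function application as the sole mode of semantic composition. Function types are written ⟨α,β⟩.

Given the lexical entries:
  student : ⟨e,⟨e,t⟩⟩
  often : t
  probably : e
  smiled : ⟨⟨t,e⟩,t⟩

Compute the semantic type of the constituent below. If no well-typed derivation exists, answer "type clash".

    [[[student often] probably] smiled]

type clash

At [student often]: neither ⟨e,⟨e,t⟩⟩ nor t can take the other as argument; the node is ill-typed.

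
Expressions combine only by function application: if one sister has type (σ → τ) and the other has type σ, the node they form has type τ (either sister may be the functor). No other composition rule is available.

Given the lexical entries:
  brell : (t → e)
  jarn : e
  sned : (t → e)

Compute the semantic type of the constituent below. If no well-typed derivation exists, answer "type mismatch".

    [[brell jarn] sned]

[brell jarn]: (t → e) and e cannot combine by function application — type clash.

type mismatch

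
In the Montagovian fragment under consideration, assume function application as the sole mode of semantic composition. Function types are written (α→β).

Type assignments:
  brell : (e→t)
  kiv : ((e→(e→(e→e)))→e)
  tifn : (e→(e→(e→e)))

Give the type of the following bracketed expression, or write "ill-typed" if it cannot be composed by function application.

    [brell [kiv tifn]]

[kiv tifn]: ((e→(e→(e→e)))→e) applied to (e→(e→(e→e))) yields e.
[brell [kiv tifn]]: (e→t) applied to e yields t.

t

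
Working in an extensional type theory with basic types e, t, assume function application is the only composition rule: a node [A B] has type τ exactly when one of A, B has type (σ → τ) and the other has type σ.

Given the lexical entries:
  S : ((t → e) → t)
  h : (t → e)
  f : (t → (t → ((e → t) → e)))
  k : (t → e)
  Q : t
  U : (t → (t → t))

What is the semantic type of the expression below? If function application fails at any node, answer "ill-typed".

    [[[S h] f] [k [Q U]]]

ill-typed

[S h]: functor S : ((t → e) → t), argument h : (t → e); result t.
[[S h] f]: functor f : (t → (t → ((e → t) → e))), argument [S h] : t; result (t → ((e → t) → e)).
[Q U]: functor U : (t → (t → t)), argument Q : t; result (t → t).
At [k [Q U]]: neither (t → e) nor (t → t) can take the other as argument; the node is ill-typed.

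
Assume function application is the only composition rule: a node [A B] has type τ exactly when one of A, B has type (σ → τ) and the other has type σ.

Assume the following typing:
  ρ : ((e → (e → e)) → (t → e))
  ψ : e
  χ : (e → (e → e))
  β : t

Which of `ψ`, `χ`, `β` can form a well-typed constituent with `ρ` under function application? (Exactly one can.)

χ

ψ : e — no; ρ wants (e → (e → e)), and ψ wants nothing (atomic).
χ — combines: ρ : ((e → (e → e)) → (t → e)) takes χ : (e → (e → e)) as argument, giving (t → e).
β : t — no; ρ wants (e → (e → e)), and β wants nothing (atomic).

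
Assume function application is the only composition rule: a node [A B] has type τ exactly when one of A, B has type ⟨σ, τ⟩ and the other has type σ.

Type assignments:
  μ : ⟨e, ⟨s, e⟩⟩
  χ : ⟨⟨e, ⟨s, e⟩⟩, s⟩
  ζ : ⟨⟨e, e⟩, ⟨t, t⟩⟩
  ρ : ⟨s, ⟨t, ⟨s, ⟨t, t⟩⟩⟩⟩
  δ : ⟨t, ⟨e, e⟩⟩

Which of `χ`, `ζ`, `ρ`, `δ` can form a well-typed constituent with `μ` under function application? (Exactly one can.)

χ — combines: χ : ⟨⟨e, ⟨s, e⟩⟩, s⟩ takes μ : ⟨e, ⟨s, e⟩⟩ as argument, giving s.
ζ : ⟨⟨e, e⟩, ⟨t, t⟩⟩ — does not combine with μ.
ρ : ⟨s, ⟨t, ⟨s, ⟨t, t⟩⟩⟩⟩ — does not combine with μ.
δ : ⟨t, ⟨e, e⟩⟩ — does not combine with μ.

χ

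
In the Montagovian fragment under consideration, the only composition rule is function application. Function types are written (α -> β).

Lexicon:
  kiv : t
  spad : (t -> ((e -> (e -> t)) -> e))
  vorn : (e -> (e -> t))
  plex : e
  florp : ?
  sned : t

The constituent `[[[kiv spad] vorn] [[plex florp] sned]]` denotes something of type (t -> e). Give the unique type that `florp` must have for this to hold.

At [[[kiv spad] vorn] [[plex florp] sned]] (required: (t -> e)): [[kiv spad] vorn] is e, which is not a function with range (t -> e); hence [[plex florp] sned] is the functor — type (e -> (t -> e)).
At [[plex florp] sned] (required: (e -> (t -> e))): sned is t, which is not a function with range (e -> (t -> e)); hence [plex florp] is the functor — type (t -> (e -> (t -> e))).
At [plex florp] (required: (t -> (e -> (t -> e)))): plex is e, which is not a function with range (t -> (e -> (t -> e))); hence florp is the functor — type (e -> (t -> (e -> (t -> e)))).

(e -> (t -> (e -> (t -> e))))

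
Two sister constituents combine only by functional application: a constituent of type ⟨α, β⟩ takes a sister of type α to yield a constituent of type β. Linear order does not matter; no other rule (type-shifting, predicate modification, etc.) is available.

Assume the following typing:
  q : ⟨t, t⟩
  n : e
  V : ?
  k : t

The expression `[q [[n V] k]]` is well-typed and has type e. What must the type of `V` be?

⟨e, ⟨t, ⟨⟨t, t⟩, e⟩⟩⟩

For [q [[n V] k]] to have type e with q of type ⟨t, t⟩, [[n V] k] must be the function: [[n V] k] : ⟨⟨t, t⟩, e⟩.
For [[n V] k] to have type ⟨⟨t, t⟩, e⟩ with k of type t, [n V] must be the function: [n V] : ⟨t, ⟨⟨t, t⟩, e⟩⟩.
For [n V] to have type ⟨t, ⟨⟨t, t⟩, e⟩⟩ with n of type e, V must be the function: V : ⟨e, ⟨t, ⟨⟨t, t⟩, e⟩⟩⟩.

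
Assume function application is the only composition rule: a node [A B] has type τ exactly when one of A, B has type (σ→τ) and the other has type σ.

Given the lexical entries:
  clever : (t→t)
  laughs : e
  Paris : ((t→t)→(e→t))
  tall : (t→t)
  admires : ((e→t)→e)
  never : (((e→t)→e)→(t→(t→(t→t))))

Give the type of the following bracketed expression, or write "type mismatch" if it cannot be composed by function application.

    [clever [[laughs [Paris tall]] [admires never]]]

[Paris tall]: Paris is ((t→t)→(e→t)), tall is (t→t); result (e→t).
[laughs [Paris tall]]: [Paris tall] is (e→t), laughs is e; result t.
[admires never]: never is (((e→t)→e)→(t→(t→(t→t)))), admires is ((e→t)→e); result (t→(t→(t→t))).
[[laughs [Paris tall]] [admires never]]: [admires never] is (t→(t→(t→t))), [laughs [Paris tall]] is t; result (t→(t→t)).
[clever [[laughs [Paris tall]] [admires never]]]: (t→t) with (t→(t→t)) — neither is a function whose domain matches the other; composition fails here.

type mismatch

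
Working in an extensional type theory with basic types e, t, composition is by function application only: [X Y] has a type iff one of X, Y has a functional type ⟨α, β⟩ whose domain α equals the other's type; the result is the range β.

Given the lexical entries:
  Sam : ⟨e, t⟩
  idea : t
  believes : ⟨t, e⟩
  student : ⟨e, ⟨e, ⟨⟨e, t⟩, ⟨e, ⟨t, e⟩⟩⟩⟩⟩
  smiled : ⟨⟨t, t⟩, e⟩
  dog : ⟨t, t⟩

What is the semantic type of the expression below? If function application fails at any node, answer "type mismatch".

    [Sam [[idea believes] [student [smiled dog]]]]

[idea believes]: functor believes : ⟨t, e⟩, argument idea : t; result e.
[smiled dog]: functor smiled : ⟨⟨t, t⟩, e⟩, argument dog : ⟨t, t⟩; result e.
[student [smiled dog]]: functor student : ⟨e, ⟨e, ⟨⟨e, t⟩, ⟨e, ⟨t, e⟩⟩⟩⟩⟩, argument [smiled dog] : e; result ⟨e, ⟨⟨e, t⟩, ⟨e, ⟨t, e⟩⟩⟩⟩.
[[idea believes] [student [smiled dog]]]: functor [student [smiled dog]] : ⟨e, ⟨⟨e, t⟩, ⟨e, ⟨t, e⟩⟩⟩⟩, argument [idea believes] : e; result ⟨⟨e, t⟩, ⟨e, ⟨t, e⟩⟩⟩.
[Sam [[idea believes] [student [smiled dog]]]]: functor [[idea believes] [student [smiled dog]]] : ⟨⟨e, t⟩, ⟨e, ⟨t, e⟩⟩⟩, argument Sam : ⟨e, t⟩; result ⟨e, ⟨t, e⟩⟩.

⟨e, ⟨t, e⟩⟩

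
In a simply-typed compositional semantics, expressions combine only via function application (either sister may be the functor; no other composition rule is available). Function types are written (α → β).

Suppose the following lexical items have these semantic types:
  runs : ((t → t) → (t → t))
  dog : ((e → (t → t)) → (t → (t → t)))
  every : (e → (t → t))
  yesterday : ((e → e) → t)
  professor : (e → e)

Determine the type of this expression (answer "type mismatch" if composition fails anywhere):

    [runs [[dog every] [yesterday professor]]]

[dog every] — dog of type ((e → (t → t)) → (t → (t → t))) combines with every of type (e → (t → t)): type (t → (t → t)).
[yesterday professor] — yesterday of type ((e → e) → t) combines with professor of type (e → e): type t.
[[dog every] [yesterday professor]] — [dog every] of type (t → (t → t)) combines with [yesterday professor] of type t: type (t → t).
[runs [[dog every] [yesterday professor]]] — runs of type ((t → t) → (t → t)) combines with [[dog every] [yesterday professor]] of type (t → t): type (t → t).

(t → t)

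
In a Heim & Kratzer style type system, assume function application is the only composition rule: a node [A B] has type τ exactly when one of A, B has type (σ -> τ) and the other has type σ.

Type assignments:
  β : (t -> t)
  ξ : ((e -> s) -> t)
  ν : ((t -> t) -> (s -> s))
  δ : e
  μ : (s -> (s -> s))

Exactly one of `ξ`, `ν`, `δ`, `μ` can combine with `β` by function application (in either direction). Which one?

ξ : ((e -> s) -> t) — neither side's domain matches the other.
ν — combines: ν : ((t -> t) -> (s -> s)) takes β : (t -> t) as argument, giving (s -> s).
δ : e — neither side's domain matches the other.
μ : (s -> (s -> s)) — neither side's domain matches the other.

ν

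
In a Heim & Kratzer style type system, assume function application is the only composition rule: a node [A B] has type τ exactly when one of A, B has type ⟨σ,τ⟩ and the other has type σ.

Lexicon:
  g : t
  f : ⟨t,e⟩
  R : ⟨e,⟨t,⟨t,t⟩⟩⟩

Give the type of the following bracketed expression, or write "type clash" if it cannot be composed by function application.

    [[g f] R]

[g f]: f is ⟨t,e⟩, g is t; result e.
[[g f] R]: R is ⟨e,⟨t,⟨t,t⟩⟩⟩, [g f] is e; result ⟨t,⟨t,t⟩⟩.

⟨t,⟨t,t⟩⟩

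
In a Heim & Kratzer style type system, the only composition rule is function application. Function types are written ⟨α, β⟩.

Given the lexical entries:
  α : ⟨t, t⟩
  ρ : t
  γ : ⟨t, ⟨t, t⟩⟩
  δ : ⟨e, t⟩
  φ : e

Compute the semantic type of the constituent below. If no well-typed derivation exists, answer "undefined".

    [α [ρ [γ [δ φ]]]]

t

[δ φ]: functor δ : ⟨e, t⟩, argument φ : e; result t.
[γ [δ φ]]: functor γ : ⟨t, ⟨t, t⟩⟩, argument [δ φ] : t; result ⟨t, t⟩.
[ρ [γ [δ φ]]]: functor [γ [δ φ]] : ⟨t, t⟩, argument ρ : t; result t.
[α [ρ [γ [δ φ]]]]: functor α : ⟨t, t⟩, argument [ρ [γ [δ φ]]] : t; result t.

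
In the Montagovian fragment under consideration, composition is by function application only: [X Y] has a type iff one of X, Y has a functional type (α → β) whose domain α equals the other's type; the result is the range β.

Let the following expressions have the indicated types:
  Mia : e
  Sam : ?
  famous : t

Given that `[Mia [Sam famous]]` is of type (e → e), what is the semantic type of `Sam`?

(t → (e → (e → e)))

[Mia [Sam famous]] is required to be (e → e). Mia : e cannot yield (e → e) as functor, so [Sam famous] : (e → (e → e)).
[Sam famous] is required to be (e → (e → e)). famous : t cannot yield (e → (e → e)) as functor, so Sam : (t → (e → (e → e))).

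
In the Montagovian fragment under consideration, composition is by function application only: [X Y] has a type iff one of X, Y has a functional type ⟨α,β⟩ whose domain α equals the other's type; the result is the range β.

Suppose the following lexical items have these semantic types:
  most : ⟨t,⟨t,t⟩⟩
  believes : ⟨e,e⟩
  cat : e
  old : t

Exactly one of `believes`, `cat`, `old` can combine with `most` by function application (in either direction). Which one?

believes : ⟨e,e⟩ — does not combine with most.
cat : e — does not combine with most.
old — combines: most : ⟨t,⟨t,t⟩⟩ takes old : t as argument, giving ⟨t,t⟩.

old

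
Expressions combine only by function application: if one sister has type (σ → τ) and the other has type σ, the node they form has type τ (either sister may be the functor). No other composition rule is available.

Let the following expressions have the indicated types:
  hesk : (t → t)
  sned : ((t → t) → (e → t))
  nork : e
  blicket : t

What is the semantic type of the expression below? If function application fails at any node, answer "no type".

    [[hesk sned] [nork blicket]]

no type

[hesk sned] — sned of type ((t → t) → (e → t)) combines with hesk of type (t → t): type (e → t).
[nork blicket]: e with t — neither is a function whose domain matches the other; composition fails here.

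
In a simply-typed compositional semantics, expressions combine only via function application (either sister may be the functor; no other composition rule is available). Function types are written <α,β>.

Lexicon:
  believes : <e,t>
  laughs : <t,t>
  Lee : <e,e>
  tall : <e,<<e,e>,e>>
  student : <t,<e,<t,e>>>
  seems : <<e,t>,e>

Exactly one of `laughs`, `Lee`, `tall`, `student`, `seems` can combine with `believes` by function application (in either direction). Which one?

seems

laughs : <t,t> — does not combine with believes.
Lee : <e,e> — does not combine with believes.
tall : <e,<<e,e>,e>> — does not combine with believes.
student : <t,<e,<t,e>>> — does not combine with believes.
seems — combines: seems : <<e,t>,e> takes believes : <e,t> as argument, giving e.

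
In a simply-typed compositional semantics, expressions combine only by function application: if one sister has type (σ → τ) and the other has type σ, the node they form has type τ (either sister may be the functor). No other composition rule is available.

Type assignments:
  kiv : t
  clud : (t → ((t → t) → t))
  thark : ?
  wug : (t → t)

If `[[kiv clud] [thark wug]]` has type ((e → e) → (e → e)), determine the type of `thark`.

[[kiv clud] [thark wug]] must have type ((e → e) → (e → e)). The sister [kiv clud] has type ((t → t) → t); that is not a function onto ((e → e) → (e → e)), so [thark wug] must be the functor, of type (((t → t) → t) → ((e → e) → (e → e))).
[thark wug] must have type (((t → t) → t) → ((e → e) → (e → e))). The sister wug has type (t → t); that is not a function onto (((t → t) → t) → ((e → e) → (e → e))), so thark must be the functor, of type ((t → t) → (((t → t) → t) → ((e → e) → (e → e)))).

((t → t) → (((t → t) → t) → ((e → e) → (e → e))))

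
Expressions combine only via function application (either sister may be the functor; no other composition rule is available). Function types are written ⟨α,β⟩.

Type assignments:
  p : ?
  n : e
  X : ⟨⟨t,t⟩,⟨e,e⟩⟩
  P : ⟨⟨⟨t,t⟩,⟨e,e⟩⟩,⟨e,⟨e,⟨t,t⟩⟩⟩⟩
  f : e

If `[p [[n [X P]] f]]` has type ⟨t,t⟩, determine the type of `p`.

[p [[n [X P]] f]] is required to be ⟨t,t⟩. [[n [X P]] f] : ⟨t,t⟩ cannot yield ⟨t,t⟩ as functor, so p : ⟨⟨t,t⟩,⟨t,t⟩⟩.

⟨⟨t,t⟩,⟨t,t⟩⟩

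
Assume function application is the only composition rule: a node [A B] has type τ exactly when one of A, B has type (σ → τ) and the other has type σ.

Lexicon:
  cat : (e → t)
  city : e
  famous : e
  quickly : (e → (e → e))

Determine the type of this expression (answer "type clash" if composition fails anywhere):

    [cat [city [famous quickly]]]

t

[famous quickly]: functor quickly : (e → (e → e)), argument famous : e; result (e → e).
[city [famous quickly]]: functor [famous quickly] : (e → e), argument city : e; result e.
[cat [city [famous quickly]]]: functor cat : (e → t), argument [city [famous quickly]] : e; result t.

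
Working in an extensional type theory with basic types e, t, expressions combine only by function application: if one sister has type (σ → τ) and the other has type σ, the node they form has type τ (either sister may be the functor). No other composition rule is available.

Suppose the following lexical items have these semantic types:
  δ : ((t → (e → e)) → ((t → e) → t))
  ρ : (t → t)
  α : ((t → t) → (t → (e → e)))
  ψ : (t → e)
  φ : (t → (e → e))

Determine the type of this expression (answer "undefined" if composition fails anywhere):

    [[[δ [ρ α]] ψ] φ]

At [ρ α], α : ((t → t) → (t → (e → e))) takes ρ : (t → t), giving (t → (e → e)).
At [δ [ρ α]], δ : ((t → (e → e)) → ((t → e) → t)) takes [ρ α] : (t → (e → e)), giving ((t → e) → t).
At [[δ [ρ α]] ψ], [δ [ρ α]] : ((t → e) → t) takes ψ : (t → e), giving t.
At [[[δ [ρ α]] ψ] φ], φ : (t → (e → e)) takes [[δ [ρ α]] ψ] : t, giving (e → e).

(e → e)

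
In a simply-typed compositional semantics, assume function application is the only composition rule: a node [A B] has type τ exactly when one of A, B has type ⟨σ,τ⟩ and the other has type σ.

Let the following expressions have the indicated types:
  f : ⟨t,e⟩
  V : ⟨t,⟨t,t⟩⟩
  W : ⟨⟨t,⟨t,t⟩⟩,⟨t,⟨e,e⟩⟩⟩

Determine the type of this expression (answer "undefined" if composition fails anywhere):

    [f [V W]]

undefined

[V W] — W of type ⟨⟨t,⟨t,t⟩⟩,⟨t,⟨e,e⟩⟩⟩ combines with V of type ⟨t,⟨t,t⟩⟩: type ⟨t,⟨e,e⟩⟩.
[f [V W]]: ⟨t,e⟩ with ⟨t,⟨e,e⟩⟩ — neither is a function whose domain matches the other; composition fails here.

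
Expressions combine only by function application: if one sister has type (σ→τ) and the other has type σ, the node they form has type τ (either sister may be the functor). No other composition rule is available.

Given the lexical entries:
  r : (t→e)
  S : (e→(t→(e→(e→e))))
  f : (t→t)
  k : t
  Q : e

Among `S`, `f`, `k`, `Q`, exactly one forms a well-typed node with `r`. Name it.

k

S : (e→(t→(e→(e→e)))) — no; r wants t, and S wants e.
f : (t→t) — no; r wants t, and f wants t.
k — combines: r : (t→e) takes k : t as argument, giving e.
Q : e — no; r wants t, and Q wants nothing (atomic).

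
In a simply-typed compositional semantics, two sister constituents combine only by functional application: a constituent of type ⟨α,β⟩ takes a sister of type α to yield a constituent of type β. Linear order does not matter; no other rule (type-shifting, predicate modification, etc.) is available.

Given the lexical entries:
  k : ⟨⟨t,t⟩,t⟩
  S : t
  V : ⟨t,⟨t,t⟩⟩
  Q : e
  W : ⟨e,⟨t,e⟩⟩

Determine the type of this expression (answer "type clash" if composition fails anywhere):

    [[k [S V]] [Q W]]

e

[S V]: functor V : ⟨t,⟨t,t⟩⟩, argument S : t; result ⟨t,t⟩.
[k [S V]]: functor k : ⟨⟨t,t⟩,t⟩, argument [S V] : ⟨t,t⟩; result t.
[Q W]: functor W : ⟨e,⟨t,e⟩⟩, argument Q : e; result ⟨t,e⟩.
[[k [S V]] [Q W]]: functor [Q W] : ⟨t,e⟩, argument [k [S V]] : t; result e.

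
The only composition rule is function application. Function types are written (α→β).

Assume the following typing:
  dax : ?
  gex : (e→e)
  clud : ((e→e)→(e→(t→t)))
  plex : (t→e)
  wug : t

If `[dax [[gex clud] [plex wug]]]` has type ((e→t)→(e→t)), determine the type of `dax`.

[dax [[gex clud] [plex wug]]] must have type ((e→t)→(e→t)). The sister [[gex clud] [plex wug]] has type (t→t); that is not a function onto ((e→t)→(e→t)), so dax must be the functor, of type ((t→t)→((e→t)→(e→t))).

((t→t)→((e→t)→(e→t)))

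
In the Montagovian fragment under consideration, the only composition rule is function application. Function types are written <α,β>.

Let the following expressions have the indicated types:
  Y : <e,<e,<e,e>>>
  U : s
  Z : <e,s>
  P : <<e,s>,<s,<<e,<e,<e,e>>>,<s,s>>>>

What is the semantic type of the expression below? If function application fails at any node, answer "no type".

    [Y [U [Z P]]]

At [Z P], P : <<e,s>,<s,<<e,<e,<e,e>>>,<s,s>>>> takes Z : <e,s>, giving <s,<<e,<e,<e,e>>>,<s,s>>>.
At [U [Z P]], [Z P] : <s,<<e,<e,<e,e>>>,<s,s>>> takes U : s, giving <<e,<e,<e,e>>>,<s,s>>.
At [Y [U [Z P]]], [U [Z P]] : <<e,<e,<e,e>>>,<s,s>> takes Y : <e,<e,<e,e>>>, giving <s,s>.

<s,s>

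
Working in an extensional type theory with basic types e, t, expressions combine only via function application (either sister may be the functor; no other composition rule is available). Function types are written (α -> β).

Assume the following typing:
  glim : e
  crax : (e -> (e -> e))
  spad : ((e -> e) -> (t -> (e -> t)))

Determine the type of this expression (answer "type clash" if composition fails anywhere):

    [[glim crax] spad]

(t -> (e -> t))

At [glim crax], crax : (e -> (e -> e)) takes glim : e, giving (e -> e).
At [[glim crax] spad], spad : ((e -> e) -> (t -> (e -> t))) takes [glim crax] : (e -> e), giving (t -> (e -> t)).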